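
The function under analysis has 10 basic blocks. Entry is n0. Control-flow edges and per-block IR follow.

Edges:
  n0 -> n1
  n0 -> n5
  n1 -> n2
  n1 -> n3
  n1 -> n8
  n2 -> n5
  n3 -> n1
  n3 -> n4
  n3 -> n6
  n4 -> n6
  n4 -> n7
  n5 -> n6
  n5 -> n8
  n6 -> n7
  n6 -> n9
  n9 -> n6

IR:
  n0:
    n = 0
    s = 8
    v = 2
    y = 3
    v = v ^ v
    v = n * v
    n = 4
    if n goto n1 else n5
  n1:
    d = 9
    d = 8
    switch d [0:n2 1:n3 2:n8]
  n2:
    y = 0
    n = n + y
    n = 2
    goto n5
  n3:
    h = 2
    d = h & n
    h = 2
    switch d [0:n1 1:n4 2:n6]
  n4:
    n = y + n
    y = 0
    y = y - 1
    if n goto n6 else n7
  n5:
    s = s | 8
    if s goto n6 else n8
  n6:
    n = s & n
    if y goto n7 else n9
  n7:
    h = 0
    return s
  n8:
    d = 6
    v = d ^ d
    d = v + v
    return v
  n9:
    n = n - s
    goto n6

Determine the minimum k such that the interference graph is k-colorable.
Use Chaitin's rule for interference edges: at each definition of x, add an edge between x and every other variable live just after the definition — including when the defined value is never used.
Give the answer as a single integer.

Per-block:
  n0: def={n,s,v,y} ue=∅
  n1: def={d} ue=∅
  n2: def={n,y} ue={n}
  n3: def={d,h} ue={n}
  n4: def={n,y} ue={n,y}
  n5: def={s} ue={s}
  n6: def={n} ue={n,s,y}
  n7: def={h} ue={s}
  n8: def={d,v} ue=∅
  n9: def={n} ue={n,s}

Live sets:
  n0: in=∅ out={n,s,y}
  n1: in={n,s,y} out={n,s,y}
  n2: in={n,s} out={n,s,y}
  n3: in={n,s,y} out={n,s,y}
  n4: in={n,s,y} out={n,s,y}
  n5: in={n,s,y} out={n,s,y}
  n6: in={n,s,y} out={n,s,y}
  n7: in={s} out=∅
  n8: in=∅ out=∅
  n9: in={n,s,y} out={n,s,y}

Interfere edges:
  d: {h,n,s,v,y}
  h: {d,n,s,y}
  n: {d,h,s,v,y}
  s: {d,h,n,v,y}
  v: {d,n,s,y}
  y: {d,h,n,s,v}

Registers:
  {d,h,n,s,y} pairwise interfere (5-clique) ⇒ χ ≥ 5
  assign d→r0 h→r4 n→r1 s→r2 v→r4 y→r3 — no edge inside a register ⇒ χ ≤ 5
  χ = 5

Answer: 5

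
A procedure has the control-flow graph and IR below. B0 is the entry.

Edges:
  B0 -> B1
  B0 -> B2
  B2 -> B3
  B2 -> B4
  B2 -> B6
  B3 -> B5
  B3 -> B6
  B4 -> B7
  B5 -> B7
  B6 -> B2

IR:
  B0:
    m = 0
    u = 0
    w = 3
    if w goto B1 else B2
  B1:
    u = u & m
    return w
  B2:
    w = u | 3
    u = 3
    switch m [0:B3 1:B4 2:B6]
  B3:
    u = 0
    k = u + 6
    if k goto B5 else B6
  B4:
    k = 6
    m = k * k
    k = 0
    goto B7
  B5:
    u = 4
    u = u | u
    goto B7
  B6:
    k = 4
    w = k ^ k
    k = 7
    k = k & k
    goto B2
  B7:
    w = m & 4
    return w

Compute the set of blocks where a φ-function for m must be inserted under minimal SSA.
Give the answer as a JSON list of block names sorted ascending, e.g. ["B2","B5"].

Answer: ["B7"]

Analysis:
idom tree: B1←B0 B2←B0 B3←B2 B4←B2 B5←B3 B6←B2 B7←B2
Join-block Dom:
  B2: preds {B0,B6}: {B0} ∩ {B0,B2,B6} = {B0}; idom=B0
  B6: preds {B2,B3}: {B0,B2} ∩ {B0,B2,B3} = {B0,B2}; idom=B2
  B7: preds {B4,B5}: {B0,B2,B4} ∩ {B0,B2,B3,B5} = {B0,B2}; idom=B2

DF walk-up:
  join B2 pred B0: · stop@B0
  join B2 pred B6: B6→B2 stop@B0
  join B6 pred B2: · stop@B2
  join B6 pred B3: B3 stop@B2
  join B7 pred B4: B4 stop@B2
  join B7 pred B5: B5→B3 stop@B2
  B0: DF=∅
  B1: DF=∅
  B2: DF={B2}
  B3: DF={B6,B7}
  B4: DF={B7}
  B5: DF={B7}
  B6: DF={B2}
  B7: DF=∅

φ for m: defs {B0,B4}
  DF⁺ = {B7}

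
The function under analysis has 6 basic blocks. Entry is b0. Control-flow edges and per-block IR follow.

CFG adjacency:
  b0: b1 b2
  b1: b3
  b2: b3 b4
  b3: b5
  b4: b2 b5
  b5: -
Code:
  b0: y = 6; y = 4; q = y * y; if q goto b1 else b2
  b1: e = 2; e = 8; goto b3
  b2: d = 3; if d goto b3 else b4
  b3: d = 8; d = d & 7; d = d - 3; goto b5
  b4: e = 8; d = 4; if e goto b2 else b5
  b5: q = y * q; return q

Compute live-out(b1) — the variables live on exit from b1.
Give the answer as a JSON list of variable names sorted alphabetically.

Answer: ["q", "y"]

Working:
def/use:
  b0: def={q,y} ue=∅
  b1: def={e} ue=∅
  b2: def={d} ue=∅
  b3: def={d} ue=∅
  b4: def={d,e} ue=∅
  b5: def={q} ue={q,y}

Liveness:
  live b0: ∅→{q,y}
  live b1: {q,y}→{q,y}
  live b2: {q,y}→{q,y}
  live b3: {q,y}→{q,y}
  live b4: {q,y}→{q,y}
  live b5: {q,y}→∅

live-out(b1) = ["q", "y"]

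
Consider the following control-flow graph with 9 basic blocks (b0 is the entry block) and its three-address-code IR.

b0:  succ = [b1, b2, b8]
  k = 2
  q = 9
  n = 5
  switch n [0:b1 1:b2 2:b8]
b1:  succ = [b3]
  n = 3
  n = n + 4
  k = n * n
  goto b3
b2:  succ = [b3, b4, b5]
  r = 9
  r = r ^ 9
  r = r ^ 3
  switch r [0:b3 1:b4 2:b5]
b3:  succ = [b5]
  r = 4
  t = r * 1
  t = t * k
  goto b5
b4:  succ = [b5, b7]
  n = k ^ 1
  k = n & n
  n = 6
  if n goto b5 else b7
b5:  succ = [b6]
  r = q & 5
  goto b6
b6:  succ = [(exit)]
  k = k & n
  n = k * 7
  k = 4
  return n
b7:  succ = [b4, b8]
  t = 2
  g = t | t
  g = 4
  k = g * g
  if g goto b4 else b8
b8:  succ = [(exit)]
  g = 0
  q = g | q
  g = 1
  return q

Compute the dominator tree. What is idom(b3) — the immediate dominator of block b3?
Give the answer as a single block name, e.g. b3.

Answer: b0

Working:
idom tree: b1←b0 b2←b0 b3←b0 b4←b2 b5←b0 b6←b5 b7←b4 b8←b0
Join-block Dom:
  b3: preds {b1,b2}: {b0,b1} ∩ {b0,b2} = {b0}; idom=b0
  b4: preds {b2,b7}: {b0,b2} ∩ {b0,b2,b4,b7} = {b0,b2}; idom=b2
  b5: preds {b2,b3,b4}: {b0,b2} ∩ {b0,b3} ∩ {b0,b2,b4} = {b0}; idom=b0
  b8: preds {b0,b7}: {b0} ∩ {b0,b2,b4,b7} = {b0}; idom=b0

idom(b3) = b0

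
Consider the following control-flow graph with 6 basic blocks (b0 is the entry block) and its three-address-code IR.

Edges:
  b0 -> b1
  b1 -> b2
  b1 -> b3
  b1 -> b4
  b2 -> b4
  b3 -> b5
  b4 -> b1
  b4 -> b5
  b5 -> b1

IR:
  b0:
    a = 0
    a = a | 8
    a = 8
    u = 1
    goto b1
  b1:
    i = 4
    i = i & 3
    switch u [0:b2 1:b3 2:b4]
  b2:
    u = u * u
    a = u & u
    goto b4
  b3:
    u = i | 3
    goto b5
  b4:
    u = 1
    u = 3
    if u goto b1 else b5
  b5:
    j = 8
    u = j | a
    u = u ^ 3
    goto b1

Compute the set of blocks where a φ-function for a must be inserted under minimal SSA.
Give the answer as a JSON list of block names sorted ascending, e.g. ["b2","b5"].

idom tree: b1←b0 b2←b1 b3←b1 b4←b1 b5←b1
Dom∩ at merges:
  b1: preds {b0,b4,b5}: {b0} ∩ {b0,b1,b4} ∩ {b0,b1,b5} = {b0}; idom=b0
  b4: preds {b1,b2}: {b0,b1} ∩ {b0,b1,b2} = {b0,b1}; idom=b1
  b5: preds {b3,b4}: {b0,b1,b3} ∩ {b0,b1,b4} = {b0,b1}; idom=b1

Frontier:
  b1←b0: walk · to b0
  b1←b4: walk b4→b1 to b0
  b1←b5: walk b5→b1 to b0
  b4←b1: walk · to b1
  b4←b2: walk b2 to b1
  b5←b3: walk b3 to b1
  b5←b4: walk b4 to b1
  DF(b0)=∅
  DF(b1)={b1}
  DF(b2)={b4}
  DF(b3)={b5}
  DF(b4)={b1,b5}
  DF(b5)={b1}

φ for a: defs {b0,b2}
  DF⁺ = {b1,b4,b5}

Answer: ["b1", "b4", "b5"]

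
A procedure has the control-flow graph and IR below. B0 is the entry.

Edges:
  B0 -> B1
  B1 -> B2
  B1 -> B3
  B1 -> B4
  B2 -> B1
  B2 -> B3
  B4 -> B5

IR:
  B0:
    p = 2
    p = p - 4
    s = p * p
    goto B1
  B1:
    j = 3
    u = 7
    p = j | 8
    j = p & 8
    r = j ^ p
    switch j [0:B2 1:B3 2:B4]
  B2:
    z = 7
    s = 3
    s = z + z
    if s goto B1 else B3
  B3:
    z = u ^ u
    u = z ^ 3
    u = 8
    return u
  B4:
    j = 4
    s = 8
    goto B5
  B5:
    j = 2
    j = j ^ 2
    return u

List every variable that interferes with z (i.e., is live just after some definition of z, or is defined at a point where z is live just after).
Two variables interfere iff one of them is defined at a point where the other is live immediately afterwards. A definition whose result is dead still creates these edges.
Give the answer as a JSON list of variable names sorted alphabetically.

Answer: ["s", "u"]

Analysis:
Block summaries:
  B0: {p,s} / ∅
  B1: {j,p,r,u} / ∅
  B2: {s,z} / ∅
  B3: {u,z} / {u}
  B4: {j,s} / ∅
  B5: {j} / {u}

Live sets:
  B0 li=∅ lo=∅
  B1 li=∅ lo={u}
  B2 li={u} lo={u}
  B3 li={u} lo=∅
  B4 li={u} lo={u}
  B5 li={u} lo=∅

Conflict graph:
  j — {p,r,u}
  p — {j,u}
  r — {j,u}
  s — {u,z}
  u — {j,p,r,s,z}
  z — {s,u}

N(z) = ["s", "u"]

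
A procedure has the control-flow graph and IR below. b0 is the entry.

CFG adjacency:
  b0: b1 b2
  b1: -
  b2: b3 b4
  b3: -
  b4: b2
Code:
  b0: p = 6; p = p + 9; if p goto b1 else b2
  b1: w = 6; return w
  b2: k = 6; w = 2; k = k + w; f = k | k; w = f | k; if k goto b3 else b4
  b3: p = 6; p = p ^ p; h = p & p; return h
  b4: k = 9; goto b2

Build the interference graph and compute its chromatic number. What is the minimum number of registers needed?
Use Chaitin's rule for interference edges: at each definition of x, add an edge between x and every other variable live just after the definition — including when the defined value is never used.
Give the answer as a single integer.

Answer: 2

Analysis:
def/use:
  b0 def {p} use ∅
  b1 def {w} use ∅
  b2 def {f,k,w} use ∅
  b3 def {h,p} use ∅
  b4 def {k} use ∅

Backward fixpoint:
  b0 li=∅ lo=∅
  b1 li=∅ lo=∅
  b2 li=∅ lo=∅
  b3 li=∅ lo=∅
  b4 li=∅ lo=∅

Interference:
  f — {k}
  h — ∅
  k — {f,w}
  p — ∅
  w — {k}

Colouring:
  {f,k} pairwise interfere (2-clique) ⇒ χ ≥ 2
  2-colouring: R0={h,k,p}  R1={f,w}
  χ = 2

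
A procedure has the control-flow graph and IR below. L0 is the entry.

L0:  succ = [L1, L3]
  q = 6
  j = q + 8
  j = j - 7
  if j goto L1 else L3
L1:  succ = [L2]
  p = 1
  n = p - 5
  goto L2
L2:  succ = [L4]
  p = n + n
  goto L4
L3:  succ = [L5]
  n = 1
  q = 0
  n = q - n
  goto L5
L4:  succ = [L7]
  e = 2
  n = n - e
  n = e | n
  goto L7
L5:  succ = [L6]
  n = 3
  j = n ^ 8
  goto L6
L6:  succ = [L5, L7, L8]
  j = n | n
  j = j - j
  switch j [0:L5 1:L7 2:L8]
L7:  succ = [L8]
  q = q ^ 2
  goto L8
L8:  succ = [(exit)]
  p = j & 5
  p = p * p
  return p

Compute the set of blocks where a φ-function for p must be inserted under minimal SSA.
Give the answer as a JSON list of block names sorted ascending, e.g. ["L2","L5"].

idom tree: L1←L0 L2←L1 L3←L0 L4←L2 L5←L3 L6←L5 L7←L0 L8←L0
Dom∩ at merges:
  L5: preds {L3,L6}: {L0,L3} ∩ {L0,L3,L5,L6} = {L0,L3}; idom=L3
  L7: preds {L4,L6}: {L0,L1,L2,L4} ∩ {L0,L3,L5,L6} = {L0}; idom=L0
  L8: preds {L6,L7}: {L0,L3,L5,L6} ∩ {L0,L7} = {L0}; idom=L0

Frontier:
  L5←L3: walk · to L3
  L5←L6: walk L6→L5 to L3
  L7←L4: walk L4→L2→L1 to L0
  L7←L6: walk L6→L5→L3 to L0
  L8←L6: walk L6→L5→L3 to L0
  L8←L7: walk L7 to L0
  L0 → ∅
  L1 → {L7}
  L2 → {L7}
  L3 → {L7,L8}
  L4 → {L7}
  L5 → {L5,L7,L8}
  L6 → {L5,L7,L8}
  L7 → {L8}
  L8 → ∅

φ for p: defs {L1,L2,L8}
  DF⁺ = {L7,L8}

Answer: ["L7", "L8"]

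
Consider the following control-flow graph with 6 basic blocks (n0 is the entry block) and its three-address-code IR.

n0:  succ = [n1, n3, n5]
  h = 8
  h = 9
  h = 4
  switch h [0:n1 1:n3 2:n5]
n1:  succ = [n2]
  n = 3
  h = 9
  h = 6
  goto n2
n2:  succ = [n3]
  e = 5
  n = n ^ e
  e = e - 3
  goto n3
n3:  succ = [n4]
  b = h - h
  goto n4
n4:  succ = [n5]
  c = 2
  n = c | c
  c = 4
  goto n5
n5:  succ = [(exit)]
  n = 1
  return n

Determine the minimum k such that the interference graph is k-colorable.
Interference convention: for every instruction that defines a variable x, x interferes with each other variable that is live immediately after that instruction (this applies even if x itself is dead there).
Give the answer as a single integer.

Answer: 3

Working:
Block summaries:
  n0: def={h} ue=∅
  n1: def={h,n} ue=∅
  n2: def={e,n} ue={n}
  n3: def={b} ue={h}
  n4: def={c,n} ue=∅
  n5: def={n} ue=∅

Live sets:
  n0 li=∅ lo={h}
  n1 li=∅ lo={h,n}
  n2 li={h,n} lo={h}
  n3 li={h} lo=∅
  n4 li=∅ lo=∅
  n5 li=∅ lo=∅

Conflict graph:
  b: ∅
  c: ∅
  e: {h,n}
  h: {e,n}
  n: {e,h}

Chromatic number:
  clique {e,h,n} ⇒ need ≥ 3
  3-colouring: c0={b,c,e}  c1={h}  c2={n}
  χ = 3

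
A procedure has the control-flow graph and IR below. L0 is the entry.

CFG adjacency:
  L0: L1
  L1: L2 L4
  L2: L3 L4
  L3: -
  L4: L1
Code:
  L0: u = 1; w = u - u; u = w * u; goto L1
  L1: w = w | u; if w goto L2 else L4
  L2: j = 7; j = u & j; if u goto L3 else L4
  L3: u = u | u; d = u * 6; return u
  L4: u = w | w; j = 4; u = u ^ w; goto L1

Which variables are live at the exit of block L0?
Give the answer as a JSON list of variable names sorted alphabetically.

Answer: ["u", "w"]

Derivation:
Per-block:
  L0: def={u,w} ue=∅
  L1: def={w} ue={u,w}
  L2: def={j} ue={u}
  L3: def={d,u} ue={u}
  L4: def={j,u} ue={w}

Liveness:
  L0 li=∅ lo={u,w}
  L1 li={u,w} lo={u,w}
  L2 li={u,w} lo={u,w}
  L3 li={u} lo=∅
  L4 li={w} lo={u,w}

live-out(L0) = ["u", "w"]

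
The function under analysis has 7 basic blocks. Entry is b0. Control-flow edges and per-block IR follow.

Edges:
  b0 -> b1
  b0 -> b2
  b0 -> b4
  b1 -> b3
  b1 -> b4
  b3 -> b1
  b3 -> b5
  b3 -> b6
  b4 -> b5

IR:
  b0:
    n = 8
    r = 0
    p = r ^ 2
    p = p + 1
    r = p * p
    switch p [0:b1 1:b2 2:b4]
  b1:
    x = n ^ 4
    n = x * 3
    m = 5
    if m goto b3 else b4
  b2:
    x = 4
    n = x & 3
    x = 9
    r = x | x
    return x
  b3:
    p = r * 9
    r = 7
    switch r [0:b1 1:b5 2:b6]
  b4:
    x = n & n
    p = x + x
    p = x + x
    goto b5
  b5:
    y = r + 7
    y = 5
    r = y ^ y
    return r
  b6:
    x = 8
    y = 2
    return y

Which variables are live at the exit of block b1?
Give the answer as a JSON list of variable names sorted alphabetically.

Answer: ["n", "r"]

Derivation:
def/use:
  b0 def {n,p,r} use ∅
  b1 def {m,n,x} use {n}
  b2 def {n,r,x} use ∅
  b3 def {p,r} use {r}
  b4 def {p,x} use {n}
  b5 def {r,y} use {r}
  b6 def {x,y} use ∅

Liveness:
  b0 li=∅ lo={n,r}
  b1 li={n,r} lo={n,r}
  b2 li=∅ lo=∅
  b3 li={n,r} lo={n,r}
  b4 li={n,r} lo={r}
  b5 li={r} lo=∅
  b6 li=∅ lo=∅

live-out(b1) = ["n", "r"]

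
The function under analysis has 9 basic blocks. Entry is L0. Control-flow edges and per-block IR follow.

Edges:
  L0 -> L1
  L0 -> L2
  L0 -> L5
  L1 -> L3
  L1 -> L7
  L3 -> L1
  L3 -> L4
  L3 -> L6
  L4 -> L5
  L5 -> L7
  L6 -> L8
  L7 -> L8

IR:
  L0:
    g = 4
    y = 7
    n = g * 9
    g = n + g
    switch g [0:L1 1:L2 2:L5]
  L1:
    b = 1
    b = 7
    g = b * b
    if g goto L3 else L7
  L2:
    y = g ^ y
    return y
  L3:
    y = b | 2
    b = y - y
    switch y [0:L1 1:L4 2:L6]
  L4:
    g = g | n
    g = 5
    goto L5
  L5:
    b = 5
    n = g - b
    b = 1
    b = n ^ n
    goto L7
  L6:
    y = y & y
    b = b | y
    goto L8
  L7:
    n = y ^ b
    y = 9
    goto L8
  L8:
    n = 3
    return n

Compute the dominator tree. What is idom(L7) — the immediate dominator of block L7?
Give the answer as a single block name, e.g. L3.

Answer: L0

Analysis:
idom tree: L1←L0 L2←L0 L3←L1 L4←L3 L5←L0 L6←L3 L7←L0 L8←L0
Dom∩ at merges:
  L1: preds {L0,L3}: {L0} ∩ {L0,L1,L3} = {L0}; idom=L0
  L5: preds {L0,L4}: {L0} ∩ {L0,L1,L3,L4} = {L0}; idom=L0
  L7: preds {L1,L5}: {L0,L1} ∩ {L0,L5} = {L0}; idom=L0
  L8: preds {L6,L7}: {L0,L1,L3,L6} ∩ {L0,L7} = {L0}; idom=L0

idom(L7) = L0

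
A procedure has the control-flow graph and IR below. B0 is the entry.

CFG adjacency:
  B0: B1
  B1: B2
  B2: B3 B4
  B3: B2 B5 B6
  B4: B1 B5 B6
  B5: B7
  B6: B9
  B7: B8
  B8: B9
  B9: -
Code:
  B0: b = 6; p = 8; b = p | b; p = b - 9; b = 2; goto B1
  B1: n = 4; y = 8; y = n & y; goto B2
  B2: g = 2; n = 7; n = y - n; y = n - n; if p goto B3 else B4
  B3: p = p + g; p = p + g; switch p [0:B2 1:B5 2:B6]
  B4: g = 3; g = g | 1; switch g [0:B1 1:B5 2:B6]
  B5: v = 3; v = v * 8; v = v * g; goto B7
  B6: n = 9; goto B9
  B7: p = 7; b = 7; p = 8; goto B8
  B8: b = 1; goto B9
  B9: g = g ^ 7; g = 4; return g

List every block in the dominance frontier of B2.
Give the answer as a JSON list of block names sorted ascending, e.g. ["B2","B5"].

Answer: ["B1", "B2"]

Derivation:
idom tree: B1←B0 B2←B1 B3←B2 B4←B2 B5←B2 B6←B2 B7←B5 B8←B7 B9←B2
Dom∩ at merges:
  B1: preds {B0,B4}: {B0} ∩ {B0,B1,B2,B4} = {B0}; idom=B0
  B2: preds {B1,B3}: {B0,B1} ∩ {B0,B1,B2,B3} = {B0,B1}; idom=B1
  B5: preds {B3,B4}: {B0,B1,B2,B3} ∩ {B0,B1,B2,B4} = {B0,B1,B2}; idom=B2
  B6: preds {B3,B4}: {B0,B1,B2,B3} ∩ {B0,B1,B2,B4} = {B0,B1,B2}; idom=B2
  B9: preds {B6,B8}: {B0,B1,B2,B6} ∩ {B0,B1,B2,B5,B7,B8} = {B0,B1,B2}; idom=B2

Frontier:
  B1←B0: walk · to B0
  B1←B4: walk B4→B2→B1 to B0
  B2←B1: walk · to B1
  B2←B3: walk B3→B2 to B1
  B5←B3: walk B3 to B2
  B5←B4: walk B4 to B2
  B6←B3: walk B3 to B2
  B6←B4: walk B4 to B2
  B9←B6: walk B6 to B2
  B9←B8: walk B8→B7→B5 to B2
  DF(B0)=∅
  DF(B1)={B1}
  DF(B2)={B1,B2}
  DF(B3)={B2,B5,B6}
  DF(B4)={B1,B5,B6}
  DF(B5)={B9}
  DF(B6)={B9}
  DF(B7)={B9}
  DF(B8)={B9}
  DF(B9)=∅

DF(B2) = ["B1", "B2"]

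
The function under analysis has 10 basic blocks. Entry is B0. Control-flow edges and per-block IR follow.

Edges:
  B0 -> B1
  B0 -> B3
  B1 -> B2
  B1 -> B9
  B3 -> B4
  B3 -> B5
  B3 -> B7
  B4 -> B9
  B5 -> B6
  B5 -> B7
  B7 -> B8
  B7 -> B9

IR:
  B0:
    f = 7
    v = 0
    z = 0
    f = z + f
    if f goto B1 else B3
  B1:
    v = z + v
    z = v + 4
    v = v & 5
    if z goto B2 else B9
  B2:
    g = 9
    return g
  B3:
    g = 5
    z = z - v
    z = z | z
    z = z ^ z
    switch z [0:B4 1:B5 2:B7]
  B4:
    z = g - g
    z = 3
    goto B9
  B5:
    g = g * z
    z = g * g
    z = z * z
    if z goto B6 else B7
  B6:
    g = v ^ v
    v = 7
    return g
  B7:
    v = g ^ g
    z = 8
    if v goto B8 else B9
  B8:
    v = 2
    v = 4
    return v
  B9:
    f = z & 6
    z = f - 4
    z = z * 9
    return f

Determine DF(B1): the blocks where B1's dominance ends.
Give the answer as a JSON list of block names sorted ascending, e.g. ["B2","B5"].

idom tree: B1←B0 B2←B1 B3←B0 B4←B3 B5←B3 B6←B5 B7←B3 B8←B7 B9←B0
Join-block Dom:
  B7: preds {B3,B5}: {B0,B3} ∩ {B0,B3,B5} = {B0,B3}; idom=B3
  B9: preds {B1,B4,B7}: {B0,B1} ∩ {B0,B3,B4} ∩ {B0,B3,B7} = {B0}; idom=B0

Frontier:
  B7←B3: walk · to B3
  B7←B5: walk B5 to B3
  B9←B1: walk B1 to B0
  B9←B4: walk B4→B3 to B0
  B9←B7: walk B7→B3 to B0
  B0 → ∅
  B1 → {B9}
  B2 → ∅
  B3 → {B9}
  B4 → {B9}
  B5 → {B7}
  B6 → ∅
  B7 → {B9}
  B8 → ∅
  B9 → ∅

DF(B1) = ["B9"]

Answer: ["B9"]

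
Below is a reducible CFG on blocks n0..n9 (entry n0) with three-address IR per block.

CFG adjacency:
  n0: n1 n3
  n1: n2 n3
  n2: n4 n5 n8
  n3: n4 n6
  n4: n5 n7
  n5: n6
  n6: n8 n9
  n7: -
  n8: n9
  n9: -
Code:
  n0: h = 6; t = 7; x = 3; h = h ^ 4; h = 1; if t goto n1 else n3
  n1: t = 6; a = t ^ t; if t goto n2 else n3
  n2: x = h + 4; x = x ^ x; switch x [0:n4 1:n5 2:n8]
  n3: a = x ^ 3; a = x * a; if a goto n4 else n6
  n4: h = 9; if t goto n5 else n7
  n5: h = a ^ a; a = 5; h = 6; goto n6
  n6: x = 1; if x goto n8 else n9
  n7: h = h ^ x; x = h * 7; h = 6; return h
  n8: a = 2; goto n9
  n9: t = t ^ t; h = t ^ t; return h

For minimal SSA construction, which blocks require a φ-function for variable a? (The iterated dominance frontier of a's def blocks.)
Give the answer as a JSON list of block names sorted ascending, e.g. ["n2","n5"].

idom tree: n1←n0 n2←n1 n3←n0 n4←n0 n5←n0 n6←n0 n7←n4 n8←n0 n9←n0
Dom∩ at merges:
  n3: preds {n0,n1}: {n0} ∩ {n0,n1} = {n0}; idom=n0
  n4: preds {n2,n3}: {n0,n1,n2} ∩ {n0,n3} = {n0}; idom=n0
  n5: preds {n2,n4}: {n0,n1,n2} ∩ {n0,n4} = {n0}; idom=n0
  n6: preds {n3,n5}: {n0,n3} ∩ {n0,n5} = {n0}; idom=n0
  n8: preds {n2,n6}: {n0,n1,n2} ∩ {n0,n6} = {n0}; idom=n0
  n9: preds {n6,n8}: {n0,n6} ∩ {n0,n8} = {n0}; idom=n0

DF derivation:
  join n3 pred n0: · stop@n0
  join n3 pred n1: n1 stop@n0
  join n4 pred n2: n2→n1 stop@n0
  join n4 pred n3: n3 stop@n0
  join n5 pred n2: n2→n1 stop@n0
  join n5 pred n4: n4 stop@n0
  join n6 pred n3: n3 stop@n0
  join n6 pred n5: n5 stop@n0
  join n8 pred n2: n2→n1 stop@n0
  join n8 pred n6: n6 stop@n0
  join n9 pred n6: n6 stop@n0
  join n9 pred n8: n8 stop@n0
  DF(n0)=∅
  DF(n1)={n3,n4,n5,n8}
  DF(n2)={n4,n5,n8}
  DF(n3)={n4,n6}
  DF(n4)={n5}
  DF(n5)={n6}
  DF(n6)={n8,n9}
  DF(n7)=∅
  DF(n8)={n9}
  DF(n9)=∅

φ for a: defs {n1,n3,n5,n8}
  DF⁺ = {n3,n4,n5,n6,n8,n9}

Answer: ["n3", "n4", "n5", "n6", "n8", "n9"]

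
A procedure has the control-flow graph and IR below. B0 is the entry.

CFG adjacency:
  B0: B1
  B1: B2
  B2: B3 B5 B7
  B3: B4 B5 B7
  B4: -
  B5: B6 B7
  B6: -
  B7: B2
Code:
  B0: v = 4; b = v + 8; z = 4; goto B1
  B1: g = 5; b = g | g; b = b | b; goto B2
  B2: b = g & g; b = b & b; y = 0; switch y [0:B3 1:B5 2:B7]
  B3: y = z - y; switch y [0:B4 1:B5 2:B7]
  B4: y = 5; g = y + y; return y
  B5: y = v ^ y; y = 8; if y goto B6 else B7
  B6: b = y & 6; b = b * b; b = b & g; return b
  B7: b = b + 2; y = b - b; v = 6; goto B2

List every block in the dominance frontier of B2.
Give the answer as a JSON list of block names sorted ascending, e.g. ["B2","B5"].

idom tree: B1←B0 B2←B1 B3←B2 B4←B3 B5←B2 B6←B5 B7←B2
Join-block Dom:
  B2: preds {B1,B7}: {B0,B1} ∩ {B0,B1,B2,B7} = {B0,B1}; idom=B1
  B5: preds {B2,B3}: {B0,B1,B2} ∩ {B0,B1,B2,B3} = {B0,B1,B2}; idom=B2
  B7: preds {B2,B3,B5}: {B0,B1,B2} ∩ {B0,B1,B2,B3} ∩ {B0,B1,B2,B5} = {B0,B1,B2}; idom=B2

Frontier:
  join B2 pred B1: · stop@B1
  join B2 pred B7: B7→B2 stop@B1
  join B5 pred B2: · stop@B2
  join B5 pred B3: B3 stop@B2
  join B7 pred B2: · stop@B2
  join B7 pred B3: B3 stop@B2
  join B7 pred B5: B5 stop@B2
  B0 → ∅
  B1 → ∅
  B2 → {B2}
  B3 → {B5,B7}
  B4 → ∅
  B5 → {B7}
  B6 → ∅
  B7 → {B2}

DF(B2) = ["B2"]

Answer: ["B2"]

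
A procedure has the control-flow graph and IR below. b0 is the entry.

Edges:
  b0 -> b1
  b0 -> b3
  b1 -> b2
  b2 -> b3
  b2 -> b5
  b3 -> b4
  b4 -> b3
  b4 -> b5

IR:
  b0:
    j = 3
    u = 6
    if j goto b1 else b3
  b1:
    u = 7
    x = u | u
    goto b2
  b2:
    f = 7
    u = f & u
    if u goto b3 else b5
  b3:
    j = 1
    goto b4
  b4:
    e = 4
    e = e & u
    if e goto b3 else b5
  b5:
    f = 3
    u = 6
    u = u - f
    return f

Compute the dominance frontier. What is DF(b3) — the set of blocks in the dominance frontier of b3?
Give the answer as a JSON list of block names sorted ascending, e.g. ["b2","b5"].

Answer: ["b3", "b5"]

Analysis:
idom tree: b1←b0 b2←b1 b3←b0 b4←b3 b5←b0
Dom∩ at merges:
  b3: preds {b0,b2,b4}: {b0} ∩ {b0,b1,b2} ∩ {b0,b3,b4} = {b0}; idom=b0
  b5: preds {b2,b4}: {b0,b1,b2} ∩ {b0,b3,b4} = {b0}; idom=b0

DF walk-up:
  join b3 pred b0: · stop@b0
  join b3 pred b2: b2→b1 stop@b0
  join b3 pred b4: b4→b3 stop@b0
  join b5 pred b2: b2→b1 stop@b0
  join b5 pred b4: b4→b3 stop@b0
  b0: DF=∅
  b1: DF={b3,b5}
  b2: DF={b3,b5}
  b3: DF={b3,b5}
  b4: DF={b3,b5}
  b5: DF=∅

DF(b3) = ["b3", "b5"]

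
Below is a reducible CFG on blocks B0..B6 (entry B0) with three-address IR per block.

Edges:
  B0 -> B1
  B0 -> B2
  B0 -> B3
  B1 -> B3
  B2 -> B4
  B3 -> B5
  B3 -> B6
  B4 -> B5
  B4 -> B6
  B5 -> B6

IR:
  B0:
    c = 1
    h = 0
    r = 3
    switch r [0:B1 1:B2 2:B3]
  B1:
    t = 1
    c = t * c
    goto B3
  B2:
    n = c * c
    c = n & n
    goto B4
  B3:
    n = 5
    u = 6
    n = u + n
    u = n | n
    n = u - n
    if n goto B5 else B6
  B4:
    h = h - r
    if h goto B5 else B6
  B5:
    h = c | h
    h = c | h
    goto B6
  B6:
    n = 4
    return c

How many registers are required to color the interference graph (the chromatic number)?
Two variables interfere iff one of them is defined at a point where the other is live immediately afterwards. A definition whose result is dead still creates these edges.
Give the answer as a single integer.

Answer: 4

Analysis:
Block summaries:
  B0: {c,h,r} / ∅
  B1: {c,t} / {c}
  B2: {c,n} / {c}
  B3: {n,u} / ∅
  B4: {h} / {h,r}
  B5: {h} / {c,h}
  B6: {n} / {c}

Live sets:
  B0: in=∅ out={c,h,r}
  B1: in={c,h} out={c,h}
  B2: in={c,h,r} out={c,h,r}
  B3: in={c,h} out={c,h}
  B4: in={c,h,r} out={c,h}
  B5: in={c,h} out={c}
  B6: in={c} out=∅

Interference:
  c — {h,n,r,t,u}
  h — {c,n,r,t,u}
  n — {c,h,r,u}
  r — {c,h,n}
  t — {c,h}
  u — {c,h,n}

Registers:
  clique {c,h,n,r} ⇒ need ≥ 4
  4-colouring: r0={c}  r1={h}  r2={n,t}  r3={r,u}
  χ = 4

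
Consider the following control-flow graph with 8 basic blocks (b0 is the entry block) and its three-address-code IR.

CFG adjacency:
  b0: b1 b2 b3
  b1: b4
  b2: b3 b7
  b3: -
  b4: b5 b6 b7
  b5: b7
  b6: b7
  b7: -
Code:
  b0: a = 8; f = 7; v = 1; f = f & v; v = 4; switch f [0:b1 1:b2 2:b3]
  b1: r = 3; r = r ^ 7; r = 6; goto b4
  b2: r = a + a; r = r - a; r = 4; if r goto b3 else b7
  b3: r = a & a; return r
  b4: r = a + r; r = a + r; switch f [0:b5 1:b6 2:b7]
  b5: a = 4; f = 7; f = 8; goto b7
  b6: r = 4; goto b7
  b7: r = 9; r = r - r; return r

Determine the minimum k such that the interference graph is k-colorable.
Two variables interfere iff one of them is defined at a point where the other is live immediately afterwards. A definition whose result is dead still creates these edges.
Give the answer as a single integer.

Answer: 3

Analysis:
def/use:
  b0: def={a,f,v} ue=∅
  b1: def={r} ue=∅
  b2: def={r} ue={a}
  b3: def={r} ue={a}
  b4: def={r} ue={a,f,r}
  b5: def={a,f} ue=∅
  b6: def={r} ue=∅
  b7: def={r} ue=∅

Liveness:
  b0: in=∅ out={a,f}
  b1: in={a,f} out={a,f,r}
  b2: in={a} out={a}
  b3: in={a} out=∅
  b4: in={a,f,r} out=∅
  b5: in=∅ out=∅
  b6: in=∅ out=∅
  b7: in=∅ out=∅

Interfere edges:
  a — {f,r,v}
  f — {a,r,v}
  r — {a,f}
  v — {a,f}

Registers:
  {a,f,r} pairwise interfere (3-clique) ⇒ χ ≥ 3
  3-colouring: r0={a}  r1={f}  r2={r,v}
  χ = 3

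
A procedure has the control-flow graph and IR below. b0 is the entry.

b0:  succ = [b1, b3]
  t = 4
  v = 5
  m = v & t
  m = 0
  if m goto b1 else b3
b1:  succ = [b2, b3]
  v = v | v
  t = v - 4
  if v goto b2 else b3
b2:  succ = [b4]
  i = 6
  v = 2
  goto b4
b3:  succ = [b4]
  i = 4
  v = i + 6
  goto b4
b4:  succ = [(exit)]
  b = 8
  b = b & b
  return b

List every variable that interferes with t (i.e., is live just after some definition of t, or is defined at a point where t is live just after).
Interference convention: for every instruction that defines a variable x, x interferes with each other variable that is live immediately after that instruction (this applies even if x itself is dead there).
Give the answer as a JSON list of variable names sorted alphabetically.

Answer: ["v"]

Analysis:
def/use:
  b0: {m,t,v} / ∅
  b1: {t,v} / {v}
  b2: {i,v} / ∅
  b3: {i,v} / ∅
  b4: {b} / ∅

Backward fixpoint:
  live b0: ∅→{v}
  live b1: {v}→∅
  live b2: ∅→∅
  live b3: ∅→∅
  live b4: ∅→∅

Interference:
  b — ∅
  i — ∅
  m — {v}
  t — {v}
  v — {m,t}

N(t) = ["v"]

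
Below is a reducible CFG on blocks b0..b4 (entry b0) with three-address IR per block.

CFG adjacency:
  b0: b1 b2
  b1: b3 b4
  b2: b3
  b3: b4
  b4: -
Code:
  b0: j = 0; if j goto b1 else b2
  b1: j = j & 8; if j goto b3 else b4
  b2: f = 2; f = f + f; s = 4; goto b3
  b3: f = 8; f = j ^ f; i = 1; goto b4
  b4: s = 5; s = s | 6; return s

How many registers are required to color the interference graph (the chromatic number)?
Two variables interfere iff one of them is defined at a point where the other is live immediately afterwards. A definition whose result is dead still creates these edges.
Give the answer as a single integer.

def/use:
  b0 def {j} use ∅
  b1 def {j} use {j}
  b2 def {f,s} use ∅
  b3 def {f,i} use {j}
  b4 def {s} use ∅

Backward fixpoint:
  b0 li=∅ lo={j}
  b1 li={j} lo={j}
  b2 li={j} lo={j}
  b3 li={j} lo=∅
  b4 li=∅ lo=∅

Conflict graph:
  f: {j}
  i: ∅
  j: {f,s}
  s: {j}

Chromatic number:
  clique {f,j} ⇒ need ≥ 2
  assign f→R1 i→R0 j→R0 s→R1 — no edge inside a register ⇒ χ ≤ 2
  χ = 2

Answer: 2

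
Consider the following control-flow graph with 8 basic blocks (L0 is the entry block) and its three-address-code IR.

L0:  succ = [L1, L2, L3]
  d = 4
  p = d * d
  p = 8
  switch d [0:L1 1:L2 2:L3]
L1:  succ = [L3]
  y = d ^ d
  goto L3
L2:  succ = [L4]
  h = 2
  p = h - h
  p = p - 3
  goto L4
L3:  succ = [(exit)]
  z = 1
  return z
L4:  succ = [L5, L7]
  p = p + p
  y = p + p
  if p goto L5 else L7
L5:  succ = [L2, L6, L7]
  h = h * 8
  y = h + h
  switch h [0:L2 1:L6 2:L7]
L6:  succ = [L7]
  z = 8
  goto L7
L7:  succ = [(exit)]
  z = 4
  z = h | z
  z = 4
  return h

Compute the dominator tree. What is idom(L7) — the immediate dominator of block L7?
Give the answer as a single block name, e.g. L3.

Answer: L4

Analysis:
idom tree: L1←L0 L2←L0 L3←L0 L4←L2 L5←L4 L6←L5 L7←L4
Dom at joins:
  L2: preds {L0,L5}: {L0} ∩ {L0,L2,L4,L5} = {L0}; idom=L0
  L3: preds {L0,L1}: {L0} ∩ {L0,L1} = {L0}; idom=L0
  L7: preds {L4,L5,L6}: {L0,L2,L4} ∩ {L0,L2,L4,L5} ∩ {L0,L2,L4,L5,L6} = {L0,L2,L4}; idom=L4

idom(L7) = L4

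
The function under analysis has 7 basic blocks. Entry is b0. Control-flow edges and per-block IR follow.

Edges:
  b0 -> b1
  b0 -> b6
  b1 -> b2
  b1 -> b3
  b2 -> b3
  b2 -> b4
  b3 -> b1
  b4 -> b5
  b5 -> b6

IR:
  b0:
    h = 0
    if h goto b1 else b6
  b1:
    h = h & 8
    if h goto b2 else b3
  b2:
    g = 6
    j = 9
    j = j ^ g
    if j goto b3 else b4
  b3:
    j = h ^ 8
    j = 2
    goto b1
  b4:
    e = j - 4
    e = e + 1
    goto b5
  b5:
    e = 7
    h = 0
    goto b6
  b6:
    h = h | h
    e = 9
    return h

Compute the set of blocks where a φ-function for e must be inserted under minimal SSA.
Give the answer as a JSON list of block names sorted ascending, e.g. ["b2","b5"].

idom tree: b1←b0 b2←b1 b3←b1 b4←b2 b5←b4 b6←b0
Dom at joins:
  b1: preds {b0,b3}: {b0} ∩ {b0,b1,b3} = {b0}; idom=b0
  b3: preds {b1,b2}: {b0,b1} ∩ {b0,b1,b2} = {b0,b1}; idom=b1
  b6: preds {b0,b5}: {b0} ∩ {b0,b1,b2,b4,b5} = {b0}; idom=b0

DF derivation:
  join b1 pred b0: · stop@b0
  join b1 pred b3: b3→b1 stop@b0
  join b3 pred b1: · stop@b1
  join b3 pred b2: b2 stop@b1
  join b6 pred b0: · stop@b0
  join b6 pred b5: b5→b4→b2→b1 stop@b0
  b0: DF=∅
  b1: DF={b1,b6}
  b2: DF={b3,b6}
  b3: DF={b1}
  b4: DF={b6}
  b5: DF={b6}
  b6: DF=∅

φ for e: defs {b4,b5,b6}
  DF⁺ = {b6}

Answer: ["b6"]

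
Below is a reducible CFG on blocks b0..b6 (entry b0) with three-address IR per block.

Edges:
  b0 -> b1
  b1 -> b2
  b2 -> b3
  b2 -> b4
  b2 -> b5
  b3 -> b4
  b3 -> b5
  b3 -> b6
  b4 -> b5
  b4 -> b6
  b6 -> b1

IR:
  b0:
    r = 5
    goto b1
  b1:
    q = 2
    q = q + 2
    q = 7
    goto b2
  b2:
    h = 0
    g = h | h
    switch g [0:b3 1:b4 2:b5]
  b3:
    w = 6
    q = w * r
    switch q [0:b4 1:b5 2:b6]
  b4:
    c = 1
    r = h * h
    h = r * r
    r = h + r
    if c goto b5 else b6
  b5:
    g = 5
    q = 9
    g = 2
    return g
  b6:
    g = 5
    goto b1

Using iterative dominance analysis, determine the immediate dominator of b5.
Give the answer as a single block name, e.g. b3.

idom tree: b1←b0 b2←b1 b3←b2 b4←b2 b5←b2 b6←b2
Dom at joins:
  b1: preds {b0,b6}: {b0} ∩ {b0,b1,b2,b6} = {b0}; idom=b0
  b4: preds {b2,b3}: {b0,b1,b2} ∩ {b0,b1,b2,b3} = {b0,b1,b2}; idom=b2
  b5: preds {b2,b3,b4}: {b0,b1,b2} ∩ {b0,b1,b2,b3} ∩ {b0,b1,b2,b4} = {b0,b1,b2}; idom=b2
  b6: preds {b3,b4}: {b0,b1,b2,b3} ∩ {b0,b1,b2,b4} = {b0,b1,b2}; idom=b2

idom(b5) = b2

Answer: b2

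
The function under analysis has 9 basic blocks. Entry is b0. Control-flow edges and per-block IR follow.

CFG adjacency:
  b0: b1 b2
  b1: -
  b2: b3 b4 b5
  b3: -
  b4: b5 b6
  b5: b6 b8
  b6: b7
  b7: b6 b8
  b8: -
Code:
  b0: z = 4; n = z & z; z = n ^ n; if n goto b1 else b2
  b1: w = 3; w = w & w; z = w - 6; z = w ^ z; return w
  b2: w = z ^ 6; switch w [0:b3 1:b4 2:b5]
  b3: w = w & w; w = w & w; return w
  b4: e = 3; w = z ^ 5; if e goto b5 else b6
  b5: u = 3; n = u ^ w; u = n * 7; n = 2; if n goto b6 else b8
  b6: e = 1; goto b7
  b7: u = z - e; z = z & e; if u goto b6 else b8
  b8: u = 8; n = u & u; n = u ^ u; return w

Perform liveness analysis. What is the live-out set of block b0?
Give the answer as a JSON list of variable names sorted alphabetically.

Answer: ["z"]

Derivation:
Per-block:
  b0: {n,z} / ∅
  b1: {w,z} / ∅
  b2: {w} / {z}
  b3: {w} / {w}
  b4: {e,w} / {z}
  b5: {n,u} / {w}
  b6: {e} / ∅
  b7: {u,z} / {e,z}
  b8: {n,u} / {w}

Liveness:
  b0: in=∅ out={z}
  b1: in=∅ out=∅
  b2: in={z} out={w,z}
  b3: in={w} out=∅
  b4: in={z} out={w,z}
  b5: in={w,z} out={w,z}
  b6: in={w,z} out={e,w,z}
  b7: in={e,w,z} out={w,z}
  b8: in={w} out=∅

live-out(b0) = ["z"]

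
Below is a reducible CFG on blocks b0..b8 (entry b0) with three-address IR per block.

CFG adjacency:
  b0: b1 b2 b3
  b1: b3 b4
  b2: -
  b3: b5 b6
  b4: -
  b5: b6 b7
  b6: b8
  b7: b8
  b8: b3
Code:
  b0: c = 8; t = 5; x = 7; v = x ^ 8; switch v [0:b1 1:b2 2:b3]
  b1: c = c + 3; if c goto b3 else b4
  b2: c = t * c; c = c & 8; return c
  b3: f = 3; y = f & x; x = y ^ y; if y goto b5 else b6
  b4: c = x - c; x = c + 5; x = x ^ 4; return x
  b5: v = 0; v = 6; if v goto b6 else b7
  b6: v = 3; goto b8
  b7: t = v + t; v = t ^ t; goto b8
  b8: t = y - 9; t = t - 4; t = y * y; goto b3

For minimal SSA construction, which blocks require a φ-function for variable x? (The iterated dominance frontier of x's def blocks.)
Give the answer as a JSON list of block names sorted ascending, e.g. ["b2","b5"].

idom tree: b1←b0 b2←b0 b3←b0 b4←b1 b5←b3 b6←b3 b7←b5 b8←b3
Dom∩ at merges:
  b3: preds {b0,b1,b8}: {b0} ∩ {b0,b1} ∩ {b0,b3,b8} = {b0}; idom=b0
  b6: preds {b3,b5}: {b0,b3} ∩ {b0,b3,b5} = {b0,b3}; idom=b3
  b8: preds {b6,b7}: {b0,b3,b6} ∩ {b0,b3,b5,b7} = {b0,b3}; idom=b3

DF derivation:
  join b3 pred b0: · stop@b0
  join b3 pred b1: b1 stop@b0
  join b3 pred b8: b8→b3 stop@b0
  join b6 pred b3: · stop@b3
  join b6 pred b5: b5 stop@b3
  join b8 pred b6: b6 stop@b3
  join b8 pred b7: b7→b5 stop@b3
  DF(b0)=∅
  DF(b1)={b3}
  DF(b2)=∅
  DF(b3)={b3}
  DF(b4)=∅
  DF(b5)={b6,b8}
  DF(b6)={b8}
  DF(b7)={b8}
  DF(b8)={b3}

φ for x: defs {b0,b3,b4}
  DF⁺ = {b3}

Answer: ["b3"]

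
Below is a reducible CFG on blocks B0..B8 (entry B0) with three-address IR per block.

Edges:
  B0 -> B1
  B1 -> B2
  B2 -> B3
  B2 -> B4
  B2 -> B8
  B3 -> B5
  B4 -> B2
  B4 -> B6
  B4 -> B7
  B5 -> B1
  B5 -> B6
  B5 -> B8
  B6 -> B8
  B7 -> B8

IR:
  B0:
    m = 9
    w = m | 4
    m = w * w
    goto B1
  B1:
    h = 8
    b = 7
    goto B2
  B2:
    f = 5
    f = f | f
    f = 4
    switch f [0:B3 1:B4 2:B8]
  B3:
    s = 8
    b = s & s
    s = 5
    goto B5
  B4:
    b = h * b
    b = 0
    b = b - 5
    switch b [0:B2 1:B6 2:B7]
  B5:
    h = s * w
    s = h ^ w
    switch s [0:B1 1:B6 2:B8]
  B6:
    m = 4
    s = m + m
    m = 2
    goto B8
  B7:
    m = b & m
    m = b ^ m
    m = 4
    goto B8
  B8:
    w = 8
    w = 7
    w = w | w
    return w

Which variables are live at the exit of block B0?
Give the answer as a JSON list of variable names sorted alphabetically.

Answer: ["m", "w"]

Analysis:
def/use:
  B0: def={m,w} ue=∅
  B1: def={b,h} ue=∅
  B2: def={f} ue=∅
  B3: def={b,s} ue=∅
  B4: def={b} ue={b,h}
  B5: def={h,s} ue={s,w}
  B6: def={m,s} ue=∅
  B7: def={m} ue={b,m}
  B8: def={w} ue=∅

Backward fixpoint:
  live B0: ∅→{m,w}
  live B1: {m,w}→{b,h,m,w}
  live B2: {b,h,m,w}→{b,h,m,w}
  live B3: {m,w}→{m,s,w}
  live B4: {b,h,m,w}→{b,h,m,w}
  live B5: {m,s,w}→{m,w}
  live B6: ∅→∅
  live B7: {b,m}→∅
  live B8: ∅→∅

live-out(B0) = ["m", "w"]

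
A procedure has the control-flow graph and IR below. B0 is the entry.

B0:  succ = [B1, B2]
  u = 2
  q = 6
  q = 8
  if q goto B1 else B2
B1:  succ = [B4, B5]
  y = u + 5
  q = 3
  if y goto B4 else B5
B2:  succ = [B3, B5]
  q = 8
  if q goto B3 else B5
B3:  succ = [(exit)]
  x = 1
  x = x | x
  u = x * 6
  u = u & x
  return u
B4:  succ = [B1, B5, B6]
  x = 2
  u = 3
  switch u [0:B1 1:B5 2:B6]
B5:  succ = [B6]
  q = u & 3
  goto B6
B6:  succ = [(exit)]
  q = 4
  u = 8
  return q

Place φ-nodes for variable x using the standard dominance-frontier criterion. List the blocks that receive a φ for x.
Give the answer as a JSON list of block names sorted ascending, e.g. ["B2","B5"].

idom tree: B1←B0 B2←B0 B3←B2 B4←B1 B5←B0 B6←B0
Join-block Dom:
  B1: preds {B0,B4}: {B0} ∩ {B0,B1,B4} = {B0}; idom=B0
  B5: preds {B1,B2,B4}: {B0,B1} ∩ {B0,B2} ∩ {B0,B1,B4} = {B0}; idom=B0
  B6: preds {B4,B5}: {B0,B1,B4} ∩ {B0,B5} = {B0}; idom=B0

DF walk-up:
  B1←B0: walk · to B0
  B1←B4: walk B4→B1 to B0
  B5←B1: walk B1 to B0
  B5←B2: walk B2 to B0
  B5←B4: walk B4→B1 to B0
  B6←B4: walk B4→B1 to B0
  B6←B5: walk B5 to B0
  B0: DF=∅
  B1: DF={B1,B5,B6}
  B2: DF={B5}
  B3: DF=∅
  B4: DF={B1,B5,B6}
  B5: DF={B6}
  B6: DF=∅

φ for x: defs {B3,B4}
  DF⁺ = {B1,B5,B6}

Answer: ["B1", "B5", "B6"]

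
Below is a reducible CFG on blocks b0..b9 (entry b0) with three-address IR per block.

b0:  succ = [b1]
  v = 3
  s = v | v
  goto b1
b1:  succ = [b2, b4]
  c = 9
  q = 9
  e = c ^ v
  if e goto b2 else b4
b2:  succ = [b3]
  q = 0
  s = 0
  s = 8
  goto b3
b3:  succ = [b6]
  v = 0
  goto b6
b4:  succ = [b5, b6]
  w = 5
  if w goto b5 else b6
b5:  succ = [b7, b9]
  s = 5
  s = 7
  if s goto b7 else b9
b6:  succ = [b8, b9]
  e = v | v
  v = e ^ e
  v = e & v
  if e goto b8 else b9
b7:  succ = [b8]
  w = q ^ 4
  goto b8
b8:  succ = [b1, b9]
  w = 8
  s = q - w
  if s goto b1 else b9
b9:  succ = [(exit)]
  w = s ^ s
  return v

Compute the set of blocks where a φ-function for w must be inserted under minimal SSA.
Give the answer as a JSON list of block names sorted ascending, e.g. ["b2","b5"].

Answer: ["b1", "b6", "b8", "b9"]

Analysis:
idom tree: b1←b0 b2←b1 b3←b2 b4←b1 b5←b4 b6←b1 b7←b5 b8←b1 b9←b1
Dom at joins:
  b1: preds {b0,b8}: {b0} ∩ {b0,b1,b8} = {b0}; idom=b0
  b6: preds {b3,b4}: {b0,b1,b2,b3} ∩ {b0,b1,b4} = {b0,b1}; idom=b1
  b8: preds {b6,b7}: {b0,b1,b6} ∩ {b0,b1,b4,b5,b7} = {b0,b1}; idom=b1
  b9: preds {b5,b6,b8}: {b0,b1,b4,b5} ∩ {b0,b1,b6} ∩ {b0,b1,b8} = {b0,b1}; idom=b1

DF derivation:
  join b1 pred b0: · stop@b0
  join b1 pred b8: b8→b1 stop@b0
  join b6 pred b3: b3→b2 stop@b1
  join b6 pred b4: b4 stop@b1
  join b8 pred b6: b6 stop@b1
  join b8 pred b7: b7→b5→b4 stop@b1
  join b9 pred b5: b5→b4 stop@b1
  join b9 pred b6: b6 stop@b1
  join b9 pred b8: b8 stop@b1
  DF(b0)=∅
  DF(b1)={b1}
  DF(b2)={b6}
  DF(b3)={b6}
  DF(b4)={b6,b8,b9}
  DF(b5)={b8,b9}
  DF(b6)={b8,b9}
  DF(b7)={b8}
  DF(b8)={b1,b9}
  DF(b9)=∅

φ for w: defs {b4,b7,b8,b9}
  DF⁺ = {b1,b6,b8,b9}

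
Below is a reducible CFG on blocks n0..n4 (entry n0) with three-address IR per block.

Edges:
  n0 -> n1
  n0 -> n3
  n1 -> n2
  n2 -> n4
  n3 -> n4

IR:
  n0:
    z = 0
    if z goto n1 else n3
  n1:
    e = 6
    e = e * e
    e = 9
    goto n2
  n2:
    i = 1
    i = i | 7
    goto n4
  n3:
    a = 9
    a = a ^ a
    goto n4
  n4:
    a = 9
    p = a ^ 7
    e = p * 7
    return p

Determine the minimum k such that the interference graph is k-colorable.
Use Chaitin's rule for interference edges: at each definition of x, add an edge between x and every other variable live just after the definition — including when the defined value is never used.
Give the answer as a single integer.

Answer: 2

Analysis:
Block summaries:
  n0 def {z} use ∅
  n1 def {e} use ∅
  n2 def {i} use ∅
  n3 def {a} use ∅
  n4 def {a,e,p} use ∅

Backward fixpoint:
  n0: in=∅ out=∅
  n1: in=∅ out=∅
  n2: in=∅ out=∅
  n3: in=∅ out=∅
  n4: in=∅ out=∅

Interference:
  a↔∅
  e↔{p}
  i↔∅
  p↔{e}
  z↔∅

Registers:
  {e,p} pairwise interfere (2-clique) ⇒ χ ≥ 2
  2-colouring: r0={a,e,i,z}  r1={p}
  χ = 2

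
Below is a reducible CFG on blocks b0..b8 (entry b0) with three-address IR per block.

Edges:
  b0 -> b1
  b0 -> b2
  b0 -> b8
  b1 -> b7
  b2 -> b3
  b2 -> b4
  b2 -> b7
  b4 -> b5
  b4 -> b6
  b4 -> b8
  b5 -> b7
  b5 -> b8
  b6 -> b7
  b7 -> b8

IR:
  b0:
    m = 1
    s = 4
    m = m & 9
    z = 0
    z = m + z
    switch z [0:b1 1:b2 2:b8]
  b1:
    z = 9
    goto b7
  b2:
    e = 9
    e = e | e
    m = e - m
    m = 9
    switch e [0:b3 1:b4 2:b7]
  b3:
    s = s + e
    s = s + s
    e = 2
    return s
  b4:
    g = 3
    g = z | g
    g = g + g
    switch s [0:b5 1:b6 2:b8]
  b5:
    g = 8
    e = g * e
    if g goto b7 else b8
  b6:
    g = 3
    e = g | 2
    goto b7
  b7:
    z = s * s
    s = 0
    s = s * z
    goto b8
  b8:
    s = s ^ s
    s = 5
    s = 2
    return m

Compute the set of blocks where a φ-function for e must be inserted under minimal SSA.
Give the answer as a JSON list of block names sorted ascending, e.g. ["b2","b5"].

Answer: ["b7", "b8"]

Working:
idom tree: b1←b0 b2←b0 b3←b2 b4←b2 b5←b4 b6←b4 b7←b0 b8←b0
Join-block Dom:
  b7: preds {b1,b2,b5,b6}: {b0,b1} ∩ {b0,b2} ∩ {b0,b2,b4,b5} ∩ {b0,b2,b4,b6} = {b0}; idom=b0
  b8: preds {b0,b4,b5,b7}: {b0} ∩ {b0,b2,b4} ∩ {b0,b2,b4,b5} ∩ {b0,b7} = {b0}; idom=b0

Frontier:
  b7←b1: walk b1 to b0
  b7←b2: walk b2 to b0
  b7←b5: walk b5→b4→b2 to b0
  b7←b6: walk b6→b4→b2 to b0
  b8←b0: walk · to b0
  b8←b4: walk b4→b2 to b0
  b8←b5: walk b5→b4→b2 to b0
  b8←b7: walk b7 to b0
  DF(b0)=∅
  DF(b1)={b7}
  DF(b2)={b7,b8}
  DF(b3)=∅
  DF(b4)={b7,b8}
  DF(b5)={b7,b8}
  DF(b6)={b7}
  DF(b7)={b8}
  DF(b8)=∅

φ for e: defs {b2,b3,b5,b6}
  DF⁺ = {b7,b8}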